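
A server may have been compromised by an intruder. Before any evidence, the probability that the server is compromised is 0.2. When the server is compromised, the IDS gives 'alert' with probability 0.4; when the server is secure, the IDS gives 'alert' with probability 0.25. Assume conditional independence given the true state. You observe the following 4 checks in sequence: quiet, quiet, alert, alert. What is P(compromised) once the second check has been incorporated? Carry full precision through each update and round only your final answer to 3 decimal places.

After 'quiet': P(compromised) = 0.6·0.2000 / (0.6·0.2000 + 0.75·0.8000) ≈ 0.1667
After 'quiet': P(compromised) = 0.6·0.1667 / (0.6·0.1667 + 0.75·0.8333) ≈ 0.1379

0.138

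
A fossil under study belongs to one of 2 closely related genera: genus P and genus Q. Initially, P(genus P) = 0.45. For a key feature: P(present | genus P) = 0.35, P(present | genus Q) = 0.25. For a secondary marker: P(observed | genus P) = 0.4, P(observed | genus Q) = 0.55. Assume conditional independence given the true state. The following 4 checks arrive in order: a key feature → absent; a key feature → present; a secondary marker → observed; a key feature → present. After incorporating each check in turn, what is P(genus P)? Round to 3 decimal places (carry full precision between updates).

After a key feature='absent': P(genus P) = 0.65·0.4500 / (0.65·0.4500 + 0.75·0.5500) ≈ 0.4149
After a key feature='present': P(genus P) = 0.35·0.4149 / (0.35·0.4149 + 0.25·0.5851) ≈ 0.4982
After a secondary marker='observed': P(genus P) = 0.4·0.4982 / (0.4·0.4982 + 0.55·0.5018) ≈ 0.4193
After a key feature='present': P(genus P) = 0.35·0.4193 / (0.35·0.4193 + 0.25·0.5807) ≈ 0.5027

0.503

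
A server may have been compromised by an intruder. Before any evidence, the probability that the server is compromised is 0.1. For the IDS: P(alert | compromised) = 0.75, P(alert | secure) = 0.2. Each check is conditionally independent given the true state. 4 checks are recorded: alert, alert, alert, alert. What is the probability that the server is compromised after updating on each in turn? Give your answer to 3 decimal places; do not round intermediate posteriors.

0.956

After 'alert': P(compromised) = 0.75·0.1000 / (0.75·0.1000 + 0.2·0.9000) ≈ 0.2941
After 'alert': P(compromised) = 0.75·0.2941 / (0.75·0.2941 + 0.2·0.7059) ≈ 0.6098
After 'alert': P(compromised) = 0.75·0.6098 / (0.75·0.6098 + 0.2·0.3902) ≈ 0.8542
After 'alert': P(compromised) = 0.75·0.8542 / (0.75·0.8542 + 0.2·0.1458) ≈ 0.9565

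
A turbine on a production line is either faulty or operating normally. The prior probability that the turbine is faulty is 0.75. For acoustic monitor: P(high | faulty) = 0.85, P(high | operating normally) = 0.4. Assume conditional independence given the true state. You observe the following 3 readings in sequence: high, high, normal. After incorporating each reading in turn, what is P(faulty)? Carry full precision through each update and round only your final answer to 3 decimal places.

0.772

After 'high': P(faulty) = 0.85·0.7500 / (0.85·0.7500 + 0.4·0.2500) ≈ 0.8644
After 'high': P(faulty) = 0.85·0.8644 / (0.85·0.8644 + 0.4·0.1356) ≈ 0.9313
After 'normal': P(faulty) = 0.15·0.9313 / (0.15·0.9313 + 0.6·0.0687) ≈ 0.7720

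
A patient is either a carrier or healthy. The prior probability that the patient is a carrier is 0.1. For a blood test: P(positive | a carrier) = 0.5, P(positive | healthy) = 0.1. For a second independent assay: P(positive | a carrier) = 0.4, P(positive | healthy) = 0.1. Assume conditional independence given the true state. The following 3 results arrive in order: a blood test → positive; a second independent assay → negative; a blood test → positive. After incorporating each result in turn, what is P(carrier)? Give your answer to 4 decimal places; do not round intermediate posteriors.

0.6494

Apply Bayes' rule sequentially, carrying P(carrier) forward.
After a blood test='positive': P(carrier) = 0.5·0.1000 / (0.5·0.1000 + 0.1·0.9000) ≈ 0.3571
After a second independent assay='negative': P(carrier) = 0.6·0.3571 / (0.6·0.3571 + 0.9·0.6429) ≈ 0.2703
After a blood test='positive': P(carrier) = 0.5·0.2703 / (0.5·0.2703 + 0.1·0.7297) ≈ 0.6494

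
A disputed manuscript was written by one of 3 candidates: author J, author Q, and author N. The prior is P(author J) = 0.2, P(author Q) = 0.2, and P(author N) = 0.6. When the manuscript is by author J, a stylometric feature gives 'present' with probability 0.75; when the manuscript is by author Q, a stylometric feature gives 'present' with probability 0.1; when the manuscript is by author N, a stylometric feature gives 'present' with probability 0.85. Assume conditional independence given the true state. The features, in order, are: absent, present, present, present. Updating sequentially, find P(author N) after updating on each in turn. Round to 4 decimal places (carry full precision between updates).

0.7221

After 'absent': normaliser = 0.25·0.2000 + 0.9·0.2000 + 0.15·0.6000; P(author J) ≈ 0.1562, P(author Q) ≈ 0.5625, P(author N) ≈ 0.2812
After 'present': normaliser = 0.75·0.1562 + 0.1·0.5625 + 0.85·0.2812; P(author J) ≈ 0.2841, P(author Q) ≈ 0.1364, P(author N) ≈ 0.5795
After 'present': normaliser = 0.75·0.2841 + 0.1·0.1364 + 0.85·0.5795; P(author J) ≈ 0.2962, P(author Q) ≈ 0.0190, P(author N) ≈ 0.6848
After 'present': normaliser = 0.75·0.2962 + 0.1·0.0190 + 0.85·0.6848; P(author J) ≈ 0.2756, P(author Q) ≈ 0.0024, P(author N) ≈ 0.7221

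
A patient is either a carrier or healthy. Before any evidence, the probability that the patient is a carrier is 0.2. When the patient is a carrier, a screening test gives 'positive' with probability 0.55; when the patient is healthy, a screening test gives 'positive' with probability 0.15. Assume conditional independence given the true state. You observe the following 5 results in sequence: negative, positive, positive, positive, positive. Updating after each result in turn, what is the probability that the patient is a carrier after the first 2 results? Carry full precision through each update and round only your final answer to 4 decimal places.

After 'negative': P(carrier) = 0.45·0.2000 / (0.45·0.2000 + 0.85·0.8000) ≈ 0.1169
After 'positive': P(carrier) = 0.55·0.1169 / (0.55·0.1169 + 0.15·0.8831) ≈ 0.3267

0.3267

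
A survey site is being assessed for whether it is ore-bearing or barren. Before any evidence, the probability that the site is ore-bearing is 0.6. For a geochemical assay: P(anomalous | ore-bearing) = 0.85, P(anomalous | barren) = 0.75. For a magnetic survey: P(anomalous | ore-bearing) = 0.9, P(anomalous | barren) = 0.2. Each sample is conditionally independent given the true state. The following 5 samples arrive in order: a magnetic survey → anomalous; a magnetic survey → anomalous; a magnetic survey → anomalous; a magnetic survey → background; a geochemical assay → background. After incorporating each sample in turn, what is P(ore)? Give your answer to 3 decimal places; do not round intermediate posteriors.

After a magnetic survey='anomalous': P(ore) = 0.9·0.6000 / (0.9·0.6000 + 0.2·0.4000) ≈ 0.8710
After a magnetic survey='anomalous': P(ore) = 0.9·0.8710 / (0.9·0.8710 + 0.2·0.1290) ≈ 0.9681
After a magnetic survey='anomalous': P(ore) = 0.9·0.9681 / (0.9·0.9681 + 0.2·0.0319) ≈ 0.9927
After a magnetic survey='background': P(ore) = 0.1·0.9927 / (0.1·0.9927 + 0.8·0.0073) ≈ 0.9447
After a geochemical assay='background': P(ore) = 0.15·0.9447 / (0.15·0.9447 + 0.25·0.0553) ≈ 0.9111

0.911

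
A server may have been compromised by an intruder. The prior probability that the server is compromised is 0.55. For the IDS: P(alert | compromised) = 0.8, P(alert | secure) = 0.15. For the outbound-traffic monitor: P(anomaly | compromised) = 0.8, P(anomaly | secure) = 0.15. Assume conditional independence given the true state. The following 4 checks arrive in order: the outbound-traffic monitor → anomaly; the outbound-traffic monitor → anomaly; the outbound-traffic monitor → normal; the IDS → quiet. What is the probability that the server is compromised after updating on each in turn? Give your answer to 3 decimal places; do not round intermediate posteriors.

0.658

Each posterior becomes the prior for the next update.
After the outbound-traffic monitor='anomaly': P(compromised) = 0.8·0.5500 / (0.8·0.5500 + 0.15·0.4500) ≈ 0.8670
After the outbound-traffic monitor='anomaly': P(compromised) = 0.8·0.8670 / (0.8·0.8670 + 0.15·0.1330) ≈ 0.9720
After the outbound-traffic monitor='normal': P(compromised) = 0.2·0.9720 / (0.2·0.9720 + 0.85·0.0280) ≈ 0.8911
After the IDS='quiet': P(compromised) = 0.2·0.8911 / (0.2·0.8911 + 0.85·0.1089) ≈ 0.6581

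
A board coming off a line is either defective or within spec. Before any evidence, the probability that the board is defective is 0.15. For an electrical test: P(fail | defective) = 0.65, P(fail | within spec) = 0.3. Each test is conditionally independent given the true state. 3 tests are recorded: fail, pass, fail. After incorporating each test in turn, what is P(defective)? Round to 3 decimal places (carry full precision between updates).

0.293

After 'fail': P(defective) = 0.65·0.1500 / (0.65·0.1500 + 0.3·0.8500) ≈ 0.2766
After 'pass': P(defective) = 0.35·0.2766 / (0.35·0.2766 + 0.7·0.7234) ≈ 0.1605
After 'fail': P(defective) = 0.65·0.1605 / (0.65·0.1605 + 0.3·0.8395) ≈ 0.2929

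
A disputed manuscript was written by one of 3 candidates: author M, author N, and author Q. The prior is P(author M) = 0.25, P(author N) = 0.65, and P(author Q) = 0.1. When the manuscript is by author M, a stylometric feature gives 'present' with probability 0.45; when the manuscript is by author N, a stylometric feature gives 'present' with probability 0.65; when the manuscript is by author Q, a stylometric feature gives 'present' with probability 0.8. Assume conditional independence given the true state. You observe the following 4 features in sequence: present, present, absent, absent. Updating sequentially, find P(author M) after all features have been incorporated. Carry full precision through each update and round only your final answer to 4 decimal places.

0.2973

After 'present': normaliser = 0.45·0.2500 + 0.65·0.6500 + 0.8·0.1000; P(author M) ≈ 0.1829, P(author N) ≈ 0.6870, P(author Q) ≈ 0.1301
After 'present': normaliser = 0.45·0.1829 + 0.65·0.6870 + 0.8·0.1301; P(author M) ≈ 0.1301, P(author N) ≈ 0.7055, P(author Q) ≈ 0.1644
After 'absent': normaliser = 0.55·0.1301 + 0.35·0.7055 + 0.2·0.1644; P(author M) ≈ 0.2036, P(author N) ≈ 0.7028, P(author Q) ≈ 0.0936
After 'absent': normaliser = 0.55·0.2036 + 0.35·0.7028 + 0.2·0.0936; P(author M) ≈ 0.2973, P(author N) ≈ 0.6530, P(author Q) ≈ 0.0497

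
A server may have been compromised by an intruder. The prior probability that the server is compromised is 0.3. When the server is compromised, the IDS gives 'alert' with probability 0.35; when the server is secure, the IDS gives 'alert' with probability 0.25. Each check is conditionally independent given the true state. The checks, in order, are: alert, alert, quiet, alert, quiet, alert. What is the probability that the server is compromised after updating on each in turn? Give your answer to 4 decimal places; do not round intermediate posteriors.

0.5529

After 'alert': P(compromised) = 0.35·0.3000 / (0.35·0.3000 + 0.25·0.7000) ≈ 0.3750
After 'alert': P(compromised) = 0.35·0.3750 / (0.35·0.3750 + 0.25·0.6250) ≈ 0.4565
After 'quiet': P(compromised) = 0.65·0.4565 / (0.65·0.4565 + 0.75·0.5435) ≈ 0.4213
After 'alert': P(compromised) = 0.35·0.4213 / (0.35·0.4213 + 0.25·0.5787) ≈ 0.5048
After 'quiet': P(compromised) = 0.65·0.5048 / (0.65·0.5048 + 0.75·0.4952) ≈ 0.4690
After 'alert': P(compromised) = 0.35·0.4690 / (0.35·0.4690 + 0.25·0.5310) ≈ 0.5529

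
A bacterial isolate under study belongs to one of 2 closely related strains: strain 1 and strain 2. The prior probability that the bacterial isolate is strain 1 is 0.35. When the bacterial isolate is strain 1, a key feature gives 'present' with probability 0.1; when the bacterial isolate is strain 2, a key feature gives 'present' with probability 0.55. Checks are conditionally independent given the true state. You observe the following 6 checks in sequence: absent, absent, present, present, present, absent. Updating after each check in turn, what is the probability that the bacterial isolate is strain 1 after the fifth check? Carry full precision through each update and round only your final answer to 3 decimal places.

0.013

After 'absent': P(strain 1) = 0.9·0.3500 / (0.9·0.3500 + 0.45·0.6500) ≈ 0.5185
After 'absent': P(strain 1) = 0.9·0.5185 / (0.9·0.5185 + 0.45·0.4815) ≈ 0.6829
After 'present': P(strain 1) = 0.1·0.6829 / (0.1·0.6829 + 0.55·0.3171) ≈ 0.2814
After 'present': P(strain 1) = 0.1·0.2814 / (0.1·0.2814 + 0.55·0.7186) ≈ 0.0665
After 'present': P(strain 1) = 0.1·0.0665 / (0.1·0.0665 + 0.55·0.9335) ≈ 0.0128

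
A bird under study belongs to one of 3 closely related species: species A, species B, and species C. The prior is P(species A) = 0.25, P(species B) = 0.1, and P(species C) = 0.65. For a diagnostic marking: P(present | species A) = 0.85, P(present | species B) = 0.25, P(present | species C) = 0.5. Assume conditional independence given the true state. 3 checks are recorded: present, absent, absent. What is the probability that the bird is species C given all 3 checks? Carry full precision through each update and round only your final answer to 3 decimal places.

After 'present': normaliser = 0.85·0.2500 + 0.25·0.1000 + 0.5·0.6500; P(species A) ≈ 0.3778, P(species B) ≈ 0.0444, P(species C) ≈ 0.5778
After 'absent': normaliser = 0.15·0.3778 + 0.75·0.0444 + 0.5·0.5778; P(species A) ≈ 0.1496, P(species B) ≈ 0.0880, P(species C) ≈ 0.7625
After 'absent': normaliser = 0.15·0.1496 + 0.75·0.0880 + 0.5·0.7625; P(species A) ≈ 0.0478, P(species B) ≈ 0.1405, P(species C) ≈ 0.8117

0.812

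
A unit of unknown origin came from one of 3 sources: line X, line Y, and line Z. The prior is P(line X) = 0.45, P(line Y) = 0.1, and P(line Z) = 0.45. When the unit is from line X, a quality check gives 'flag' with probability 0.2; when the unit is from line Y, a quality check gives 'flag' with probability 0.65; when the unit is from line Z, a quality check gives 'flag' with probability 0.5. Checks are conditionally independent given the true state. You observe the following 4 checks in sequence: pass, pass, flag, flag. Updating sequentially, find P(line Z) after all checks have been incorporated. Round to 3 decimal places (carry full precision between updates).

After 'pass': normaliser = 0.8·0.4500 + 0.35·0.1000 + 0.5·0.4500; P(line X) ≈ 0.5806, P(line Y) ≈ 0.0565, P(line Z) ≈ 0.3629
After 'pass': normaliser = 0.8·0.5806 + 0.35·0.0565 + 0.5·0.3629; P(line X) ≈ 0.6978, P(line Y) ≈ 0.0297, P(line Z) ≈ 0.2726
After 'flag': normaliser = 0.2·0.6978 + 0.65·0.0297 + 0.5·0.2726; P(line X) ≈ 0.4729, P(line Y) ≈ 0.0654, P(line Z) ≈ 0.4618
After 'flag': normaliser = 0.2·0.4729 + 0.65·0.0654 + 0.5·0.4618; P(line X) ≈ 0.2570, P(line Y) ≈ 0.1155, P(line Z) ≈ 0.6275

0.628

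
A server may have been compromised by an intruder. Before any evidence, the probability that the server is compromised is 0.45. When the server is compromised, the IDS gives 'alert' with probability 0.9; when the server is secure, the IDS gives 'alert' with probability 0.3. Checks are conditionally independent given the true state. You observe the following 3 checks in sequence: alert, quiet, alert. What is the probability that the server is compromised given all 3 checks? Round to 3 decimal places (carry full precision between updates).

After 'alert': P(compromised) = 0.9·0.4500 / (0.9·0.4500 + 0.3·0.5500) ≈ 0.7105
After 'quiet': P(compromised) = 0.1·0.7105 / (0.1·0.7105 + 0.7·0.2895) ≈ 0.2596
After 'alert': P(compromised) = 0.9·0.2596 / (0.9·0.2596 + 0.3·0.7404) ≈ 0.5127

0.513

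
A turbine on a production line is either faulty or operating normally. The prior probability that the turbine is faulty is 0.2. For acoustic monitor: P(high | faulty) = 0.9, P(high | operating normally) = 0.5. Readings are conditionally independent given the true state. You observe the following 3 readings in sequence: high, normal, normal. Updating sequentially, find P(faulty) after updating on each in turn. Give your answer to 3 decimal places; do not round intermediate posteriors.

After 'high': P(faulty) = 0.9·0.2000 / (0.9·0.2000 + 0.5·0.8000) ≈ 0.3103
After 'normal': P(faulty) = 0.1·0.3103 / (0.1·0.3103 + 0.5·0.6897) ≈ 0.0826
After 'normal': P(faulty) = 0.1·0.0826 / (0.1·0.0826 + 0.5·0.9174) ≈ 0.0177

0.018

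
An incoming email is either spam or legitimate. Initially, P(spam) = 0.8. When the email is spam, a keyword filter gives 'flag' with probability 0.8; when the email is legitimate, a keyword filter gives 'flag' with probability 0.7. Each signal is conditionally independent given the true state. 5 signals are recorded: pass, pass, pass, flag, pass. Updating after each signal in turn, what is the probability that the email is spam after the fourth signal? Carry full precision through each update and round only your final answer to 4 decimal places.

0.5753

Apply Bayes' rule sequentially, carrying P(spam) forward.
After 'pass': P(spam) = 0.2·0.8000 / (0.2·0.8000 + 0.3·0.2000) ≈ 0.7273
After 'pass': P(spam) = 0.2·0.7273 / (0.2·0.7273 + 0.3·0.2727) ≈ 0.6400
After 'pass': P(spam) = 0.2·0.6400 / (0.2·0.6400 + 0.3·0.3600) ≈ 0.5424
After 'flag': P(spam) = 0.8·0.5424 / (0.8·0.5424 + 0.7·0.4576) ≈ 0.5753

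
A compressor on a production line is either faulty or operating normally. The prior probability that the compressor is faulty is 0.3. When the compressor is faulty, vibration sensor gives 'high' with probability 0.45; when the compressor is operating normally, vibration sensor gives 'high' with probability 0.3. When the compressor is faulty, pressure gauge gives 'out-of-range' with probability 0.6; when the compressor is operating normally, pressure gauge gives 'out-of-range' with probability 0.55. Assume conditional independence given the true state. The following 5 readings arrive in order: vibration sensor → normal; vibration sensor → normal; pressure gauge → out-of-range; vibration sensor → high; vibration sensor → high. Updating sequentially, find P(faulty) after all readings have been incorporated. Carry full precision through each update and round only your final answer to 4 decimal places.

0.3937

After vibration sensor='normal': P(faulty) = 0.55·0.3000 / (0.55·0.3000 + 0.7·0.7000) ≈ 0.2519
After vibration sensor='normal': P(faulty) = 0.55·0.2519 / (0.55·0.2519 + 0.7·0.7481) ≈ 0.2092
After pressure gauge='out-of-range': P(faulty) = 0.6·0.2092 / (0.6·0.2092 + 0.55·0.7908) ≈ 0.2240
After vibration sensor='high': P(faulty) = 0.45·0.2240 / (0.45·0.2240 + 0.3·0.7760) ≈ 0.3021
After vibration sensor='high': P(faulty) = 0.45·0.3021 / (0.45·0.3021 + 0.3·0.6979) ≈ 0.3937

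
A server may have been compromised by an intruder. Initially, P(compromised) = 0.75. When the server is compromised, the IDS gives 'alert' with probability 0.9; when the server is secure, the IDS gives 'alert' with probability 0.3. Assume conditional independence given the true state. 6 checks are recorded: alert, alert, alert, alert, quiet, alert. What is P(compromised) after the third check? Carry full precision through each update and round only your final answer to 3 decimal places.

0.988

After 'alert': P(compromised) = 0.9·0.7500 / (0.9·0.7500 + 0.3·0.2500) ≈ 0.9000
After 'alert': P(compromised) = 0.9·0.9000 / (0.9·0.9000 + 0.3·0.1000) ≈ 0.9643
After 'alert': P(compromised) = 0.9·0.9643 / (0.9·0.9643 + 0.3·0.0357) ≈ 0.9878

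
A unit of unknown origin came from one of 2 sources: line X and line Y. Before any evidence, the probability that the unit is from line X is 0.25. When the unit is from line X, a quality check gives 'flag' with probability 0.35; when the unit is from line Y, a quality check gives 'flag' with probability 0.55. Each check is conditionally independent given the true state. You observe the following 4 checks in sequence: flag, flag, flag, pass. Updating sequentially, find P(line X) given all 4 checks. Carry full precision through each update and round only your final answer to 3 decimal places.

Each posterior becomes the prior for the next update.
After 'flag': P(line X) = 0.35·0.2500 / (0.35·0.2500 + 0.55·0.7500) ≈ 0.1750
After 'flag': P(line X) = 0.35·0.1750 / (0.35·0.1750 + 0.55·0.8250) ≈ 0.1189
After 'flag': P(line X) = 0.35·0.1189 / (0.35·0.1189 + 0.55·0.8811) ≈ 0.0791
After 'pass': P(line X) = 0.65·0.0791 / (0.65·0.0791 + 0.45·0.9209) ≈ 0.1104

0.110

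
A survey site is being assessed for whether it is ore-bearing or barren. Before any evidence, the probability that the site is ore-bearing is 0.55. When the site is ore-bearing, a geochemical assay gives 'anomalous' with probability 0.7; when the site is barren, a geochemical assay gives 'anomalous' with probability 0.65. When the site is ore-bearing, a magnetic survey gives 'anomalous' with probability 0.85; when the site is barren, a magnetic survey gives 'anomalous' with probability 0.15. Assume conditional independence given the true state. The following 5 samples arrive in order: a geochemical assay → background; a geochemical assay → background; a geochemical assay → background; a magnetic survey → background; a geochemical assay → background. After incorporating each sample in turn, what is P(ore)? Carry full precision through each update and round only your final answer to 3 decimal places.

After a geochemical assay='background': P(ore) = 0.3·0.5500 / (0.3·0.5500 + 0.35·0.4500) ≈ 0.5116
After a geochemical assay='background': P(ore) = 0.3·0.5116 / (0.3·0.5116 + 0.35·0.4884) ≈ 0.4731
After a geochemical assay='background': P(ore) = 0.3·0.4731 / (0.3·0.4731 + 0.35·0.5269) ≈ 0.4349
After a magnetic survey='background': P(ore) = 0.15·0.4349 / (0.15·0.4349 + 0.85·0.5651) ≈ 0.1196
After a geochemical assay='background': P(ore) = 0.3·0.1196 / (0.3·0.1196 + 0.35·0.8804) ≈ 0.1043

0.104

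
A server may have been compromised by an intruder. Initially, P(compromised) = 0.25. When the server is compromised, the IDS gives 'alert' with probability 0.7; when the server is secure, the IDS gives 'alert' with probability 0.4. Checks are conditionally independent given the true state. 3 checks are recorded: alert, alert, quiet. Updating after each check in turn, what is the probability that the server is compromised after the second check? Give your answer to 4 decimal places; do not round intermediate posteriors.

Each posterior becomes the prior for the next update.
After 'alert': P(compromised) = 0.7·0.2500 / (0.7·0.2500 + 0.4·0.7500) ≈ 0.3684
After 'alert': P(compromised) = 0.7·0.3684 / (0.7·0.3684 + 0.4·0.6316) ≈ 0.5052

0.5052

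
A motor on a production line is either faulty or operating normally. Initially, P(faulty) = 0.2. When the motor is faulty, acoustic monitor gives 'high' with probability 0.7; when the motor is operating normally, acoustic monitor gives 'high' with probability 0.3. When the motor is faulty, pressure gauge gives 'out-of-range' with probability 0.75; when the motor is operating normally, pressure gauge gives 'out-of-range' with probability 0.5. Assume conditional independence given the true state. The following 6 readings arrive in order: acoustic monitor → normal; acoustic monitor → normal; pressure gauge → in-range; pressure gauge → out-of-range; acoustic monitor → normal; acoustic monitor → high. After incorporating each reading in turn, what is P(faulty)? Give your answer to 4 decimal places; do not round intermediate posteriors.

0.0333

After acoustic monitor='normal': P(faulty) = 0.3·0.2000 / (0.3·0.2000 + 0.7·0.8000) ≈ 0.0968
After acoustic monitor='normal': P(faulty) = 0.3·0.0968 / (0.3·0.0968 + 0.7·0.9032) ≈ 0.0439
After pressure gauge='in-range': P(faulty) = 0.25·0.0439 / (0.25·0.0439 + 0.5·0.9561) ≈ 0.0224
After pressure gauge='out-of-range': P(faulty) = 0.75·0.0224 / (0.75·0.0224 + 0.5·0.9776) ≈ 0.0333
After acoustic monitor='normal': P(faulty) = 0.3·0.0333 / (0.3·0.0333 + 0.7·0.9667) ≈ 0.0145
After acoustic monitor='high': P(faulty) = 0.7·0.0145 / (0.7·0.0145 + 0.3·0.9855) ≈ 0.0333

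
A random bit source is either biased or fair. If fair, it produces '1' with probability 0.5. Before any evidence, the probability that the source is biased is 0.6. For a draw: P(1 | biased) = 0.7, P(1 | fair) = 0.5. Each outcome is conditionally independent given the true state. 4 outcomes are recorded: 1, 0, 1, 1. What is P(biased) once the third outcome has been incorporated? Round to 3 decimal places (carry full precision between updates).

After '1': P(biased) = 0.7·0.6000 / (0.7·0.6000 + 0.5·0.4000) ≈ 0.6774
After '0': P(biased) = 0.3·0.6774 / (0.3·0.6774 + 0.5·0.3226) ≈ 0.5575
After '1': P(biased) = 0.7·0.5575 / (0.7·0.5575 + 0.5·0.4425) ≈ 0.6382

0.638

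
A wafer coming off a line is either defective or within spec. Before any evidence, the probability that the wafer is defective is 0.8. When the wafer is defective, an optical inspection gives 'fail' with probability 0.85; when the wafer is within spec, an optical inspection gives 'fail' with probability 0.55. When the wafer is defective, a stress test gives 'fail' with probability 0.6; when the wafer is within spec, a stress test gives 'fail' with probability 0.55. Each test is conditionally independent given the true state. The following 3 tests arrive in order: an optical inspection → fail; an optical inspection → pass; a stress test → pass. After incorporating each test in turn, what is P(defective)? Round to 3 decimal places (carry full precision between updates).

After an optical inspection='fail': P(defective) = 0.85·0.8000 / (0.85·0.8000 + 0.55·0.2000) ≈ 0.8608
After an optical inspection='pass': P(defective) = 0.15·0.8608 / (0.15·0.8608 + 0.45·0.1392) ≈ 0.6733
After a stress test='pass': P(defective) = 0.4·0.6733 / (0.4·0.6733 + 0.45·0.3267) ≈ 0.6468

0.647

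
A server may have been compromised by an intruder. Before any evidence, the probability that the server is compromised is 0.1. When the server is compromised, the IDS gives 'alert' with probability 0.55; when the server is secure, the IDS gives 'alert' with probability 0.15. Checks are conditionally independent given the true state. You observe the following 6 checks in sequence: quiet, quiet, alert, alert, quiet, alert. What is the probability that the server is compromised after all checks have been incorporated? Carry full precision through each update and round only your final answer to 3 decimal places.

After 'quiet': P(compromised) = 0.45·0.1000 / (0.45·0.1000 + 0.85·0.9000) ≈ 0.0556
After 'quiet': P(compromised) = 0.45·0.0556 / (0.45·0.0556 + 0.85·0.9444) ≈ 0.0302
After 'alert': P(compromised) = 0.55·0.0302 / (0.55·0.0302 + 0.15·0.9698) ≈ 0.1025
After 'alert': P(compromised) = 0.55·0.1025 / (0.55·0.1025 + 0.15·0.8975) ≈ 0.2951
After 'quiet': P(compromised) = 0.45·0.2951 / (0.45·0.2951 + 0.85·0.7049) ≈ 0.1814
After 'alert': P(compromised) = 0.55·0.1814 / (0.55·0.1814 + 0.15·0.8186) ≈ 0.4483

0.448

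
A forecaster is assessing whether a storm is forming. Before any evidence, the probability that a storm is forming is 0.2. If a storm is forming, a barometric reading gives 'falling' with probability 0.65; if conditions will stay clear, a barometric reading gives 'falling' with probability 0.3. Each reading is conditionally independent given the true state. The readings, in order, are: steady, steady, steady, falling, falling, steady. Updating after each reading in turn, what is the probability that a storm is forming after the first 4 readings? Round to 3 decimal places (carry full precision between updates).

After 'steady': P(storm) = 0.35·0.2000 / (0.35·0.2000 + 0.7·0.8000) ≈ 0.1111
After 'steady': P(storm) = 0.35·0.1111 / (0.35·0.1111 + 0.7·0.8889) ≈ 0.0588
After 'steady': P(storm) = 0.35·0.0588 / (0.35·0.0588 + 0.7·0.9412) ≈ 0.0303
After 'falling': P(storm) = 0.65·0.0303 / (0.65·0.0303 + 0.3·0.9697) ≈ 0.0634

0.063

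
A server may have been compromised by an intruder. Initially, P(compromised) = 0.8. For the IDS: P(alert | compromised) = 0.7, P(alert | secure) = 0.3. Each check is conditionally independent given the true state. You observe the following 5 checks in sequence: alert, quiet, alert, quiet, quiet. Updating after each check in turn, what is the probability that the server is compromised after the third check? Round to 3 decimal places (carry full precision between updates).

0.903

After 'alert': P(compromised) = 0.7·0.8000 / (0.7·0.8000 + 0.3·0.2000) ≈ 0.9032
After 'quiet': P(compromised) = 0.3·0.9032 / (0.3·0.9032 + 0.7·0.0968) ≈ 0.8000
After 'alert': P(compromised) = 0.7·0.8000 / (0.7·0.8000 + 0.3·0.2000) ≈ 0.9032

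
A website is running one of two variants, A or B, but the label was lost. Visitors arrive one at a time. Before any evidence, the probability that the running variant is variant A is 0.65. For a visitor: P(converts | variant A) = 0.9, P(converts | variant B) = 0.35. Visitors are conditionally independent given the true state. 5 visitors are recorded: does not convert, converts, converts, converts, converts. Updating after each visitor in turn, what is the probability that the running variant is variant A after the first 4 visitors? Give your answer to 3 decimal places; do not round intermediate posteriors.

After 'does not convert': P(A) = 0.1·0.6500 / (0.1·0.6500 + 0.65·0.3500) ≈ 0.2222
After 'converts': P(A) = 0.9·0.2222 / (0.9·0.2222 + 0.35·0.7778) ≈ 0.4235
After 'converts': P(A) = 0.9·0.4235 / (0.9·0.4235 + 0.35·0.5765) ≈ 0.6539
After 'converts': P(A) = 0.9·0.6539 / (0.9·0.6539 + 0.35·0.3461) ≈ 0.8293

0.829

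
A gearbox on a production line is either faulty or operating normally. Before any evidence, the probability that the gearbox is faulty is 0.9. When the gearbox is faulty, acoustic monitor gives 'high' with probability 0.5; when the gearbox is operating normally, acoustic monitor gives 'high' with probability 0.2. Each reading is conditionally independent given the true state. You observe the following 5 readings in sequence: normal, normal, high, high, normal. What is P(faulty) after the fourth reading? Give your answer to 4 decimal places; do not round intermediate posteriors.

0.9565

After 'normal': P(faulty) = 0.5·0.9000 / (0.5·0.9000 + 0.8·0.1000) ≈ 0.8491
After 'normal': P(faulty) = 0.5·0.8491 / (0.5·0.8491 + 0.8·0.1509) ≈ 0.7785
After 'high': P(faulty) = 0.5·0.7785 / (0.5·0.7785 + 0.2·0.2215) ≈ 0.8978
After 'high': P(faulty) = 0.5·0.8978 / (0.5·0.8978 + 0.2·0.1022) ≈ 0.9565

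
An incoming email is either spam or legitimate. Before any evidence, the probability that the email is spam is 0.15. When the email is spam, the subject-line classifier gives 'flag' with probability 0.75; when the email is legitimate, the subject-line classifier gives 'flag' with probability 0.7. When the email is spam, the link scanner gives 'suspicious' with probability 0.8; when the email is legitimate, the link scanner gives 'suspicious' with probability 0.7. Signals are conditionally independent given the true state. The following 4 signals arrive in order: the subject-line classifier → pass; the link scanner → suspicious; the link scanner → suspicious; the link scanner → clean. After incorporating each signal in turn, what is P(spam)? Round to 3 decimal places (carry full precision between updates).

0.114

After the subject-line classifier='pass': P(spam) = 0.25·0.1500 / (0.25·0.1500 + 0.3·0.8500) ≈ 0.1282
After the link scanner='suspicious': P(spam) = 0.8·0.1282 / (0.8·0.1282 + 0.7·0.8718) ≈ 0.1439
After the link scanner='suspicious': P(spam) = 0.8·0.1439 / (0.8·0.1439 + 0.7·0.8561) ≈ 0.1611
After the link scanner='clean': P(spam) = 0.2·0.1611 / (0.2·0.1611 + 0.3·0.8389) ≈ 0.1135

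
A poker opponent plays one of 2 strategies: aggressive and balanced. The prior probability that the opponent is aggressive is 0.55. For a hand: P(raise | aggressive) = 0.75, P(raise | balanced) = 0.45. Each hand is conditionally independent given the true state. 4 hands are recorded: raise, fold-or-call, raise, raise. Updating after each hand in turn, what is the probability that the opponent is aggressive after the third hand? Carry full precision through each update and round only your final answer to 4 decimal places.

0.6068

After 'raise': P(aggressive) = 0.75·0.5500 / (0.75·0.5500 + 0.45·0.4500) ≈ 0.6707
After 'fold-or-call': P(aggressive) = 0.25·0.6707 / (0.25·0.6707 + 0.55·0.3293) ≈ 0.4808
After 'raise': P(aggressive) = 0.75·0.4808 / (0.75·0.4808 + 0.45·0.5192) ≈ 0.6068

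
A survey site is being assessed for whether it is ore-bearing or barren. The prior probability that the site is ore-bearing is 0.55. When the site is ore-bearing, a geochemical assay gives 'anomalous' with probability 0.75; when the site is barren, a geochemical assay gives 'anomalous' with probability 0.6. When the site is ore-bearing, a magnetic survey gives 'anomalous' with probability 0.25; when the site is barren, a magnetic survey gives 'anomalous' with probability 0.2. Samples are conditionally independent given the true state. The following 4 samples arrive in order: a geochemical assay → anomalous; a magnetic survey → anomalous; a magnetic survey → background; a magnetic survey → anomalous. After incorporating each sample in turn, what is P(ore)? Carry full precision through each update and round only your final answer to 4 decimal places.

Apply Bayes' rule sequentially, carrying P(ore) forward.
After a geochemical assay='anomalous': P(ore) = 0.75·0.5500 / (0.75·0.5500 + 0.6·0.4500) ≈ 0.6044
After a magnetic survey='anomalous': P(ore) = 0.25·0.6044 / (0.25·0.6044 + 0.2·0.3956) ≈ 0.6563
After a magnetic survey='background': P(ore) = 0.75·0.6563 / (0.75·0.6563 + 0.8·0.3437) ≈ 0.6416
After a magnetic survey='anomalous': P(ore) = 0.25·0.6416 / (0.25·0.6416 + 0.2·0.3584) ≈ 0.6912

0.6912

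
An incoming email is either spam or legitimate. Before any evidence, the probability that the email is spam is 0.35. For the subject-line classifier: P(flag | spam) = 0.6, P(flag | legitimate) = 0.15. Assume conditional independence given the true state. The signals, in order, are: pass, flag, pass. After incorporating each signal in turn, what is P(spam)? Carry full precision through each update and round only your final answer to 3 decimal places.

0.323

Each posterior becomes the prior for the next update.
After 'pass': P(spam) = 0.4·0.3500 / (0.4·0.3500 + 0.85·0.6500) ≈ 0.2022
After 'flag': P(spam) = 0.6·0.2022 / (0.6·0.2022 + 0.15·0.7978) ≈ 0.5034
After 'pass': P(spam) = 0.4·0.5034 / (0.4·0.5034 + 0.85·0.4966) ≈ 0.3229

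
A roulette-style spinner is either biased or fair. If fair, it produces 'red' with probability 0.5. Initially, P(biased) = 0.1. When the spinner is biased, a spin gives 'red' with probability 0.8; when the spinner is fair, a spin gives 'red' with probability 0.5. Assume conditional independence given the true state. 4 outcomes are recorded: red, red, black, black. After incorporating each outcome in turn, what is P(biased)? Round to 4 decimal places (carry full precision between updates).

Apply Bayes' rule sequentially, carrying P(biased) forward.
After 'red': P(biased) = 0.8·0.1000 / (0.8·0.1000 + 0.5·0.9000) ≈ 0.1509
After 'red': P(biased) = 0.8·0.1509 / (0.8·0.1509 + 0.5·0.8491) ≈ 0.2215
After 'black': P(biased) = 0.2·0.2215 / (0.2·0.2215 + 0.5·0.7785) ≈ 0.1022
After 'black': P(biased) = 0.2·0.1022 / (0.2·0.1022 + 0.5·0.8978) ≈ 0.0435

0.0435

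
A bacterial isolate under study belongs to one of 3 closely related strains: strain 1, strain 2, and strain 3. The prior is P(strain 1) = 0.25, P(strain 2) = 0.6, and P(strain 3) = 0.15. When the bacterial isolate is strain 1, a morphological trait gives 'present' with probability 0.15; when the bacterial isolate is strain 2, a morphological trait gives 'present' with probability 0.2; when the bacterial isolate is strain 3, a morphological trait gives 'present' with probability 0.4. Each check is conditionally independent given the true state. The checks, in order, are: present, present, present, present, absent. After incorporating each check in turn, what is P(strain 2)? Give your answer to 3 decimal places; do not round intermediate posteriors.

0.242

After 'present': normaliser = 0.15·0.2500 + 0.2·0.6000 + 0.4·0.1500; P(strain 1) ≈ 0.1724, P(strain 2) ≈ 0.5517, P(strain 3) ≈ 0.2759
After 'present': normaliser = 0.15·0.1724 + 0.2·0.5517 + 0.4·0.2759; P(strain 1) ≈ 0.1049, P(strain 2) ≈ 0.4476, P(strain 3) ≈ 0.4476
After 'present': normaliser = 0.15·0.1049 + 0.2·0.4476 + 0.4·0.4476; P(strain 1) ≈ 0.0554, P(strain 2) ≈ 0.3149, P(strain 3) ≈ 0.6298
After 'present': normaliser = 0.15·0.0554 + 0.2·0.3149 + 0.4·0.6298; P(strain 1) ≈ 0.0257, P(strain 2) ≈ 0.1949, P(strain 3) ≈ 0.7794
After 'absent': normaliser = 0.85·0.0257 + 0.8·0.1949 + 0.6·0.7794; P(strain 1) ≈ 0.0338, P(strain 2) ≈ 0.2415, P(strain 3) ≈ 0.7246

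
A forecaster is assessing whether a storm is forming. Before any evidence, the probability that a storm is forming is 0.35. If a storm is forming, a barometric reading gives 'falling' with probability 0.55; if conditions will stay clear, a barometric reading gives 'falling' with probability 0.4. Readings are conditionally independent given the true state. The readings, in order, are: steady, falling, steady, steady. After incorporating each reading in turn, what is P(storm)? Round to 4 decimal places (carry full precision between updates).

After 'steady': P(storm) = 0.45·0.3500 / (0.45·0.3500 + 0.6·0.6500) ≈ 0.2877
After 'falling': P(storm) = 0.55·0.2877 / (0.55·0.2877 + 0.4·0.7123) ≈ 0.3570
After 'steady': P(storm) = 0.45·0.3570 / (0.45·0.3570 + 0.6·0.6430) ≈ 0.2940
After 'steady': P(storm) = 0.45·0.2940 / (0.45·0.2940 + 0.6·0.7060) ≈ 0.2380

0.2380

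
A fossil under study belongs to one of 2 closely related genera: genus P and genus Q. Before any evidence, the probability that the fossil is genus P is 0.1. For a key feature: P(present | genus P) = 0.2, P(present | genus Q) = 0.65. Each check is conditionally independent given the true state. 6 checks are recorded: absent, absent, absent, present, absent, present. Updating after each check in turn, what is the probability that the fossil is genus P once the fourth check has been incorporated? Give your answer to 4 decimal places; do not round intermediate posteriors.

0.2899

Apply Bayes' rule sequentially, carrying P(genus P) forward.
After 'absent': P(genus P) = 0.8·0.1000 / (0.8·0.1000 + 0.35·0.9000) ≈ 0.2025
After 'absent': P(genus P) = 0.8·0.2025 / (0.8·0.2025 + 0.35·0.7975) ≈ 0.3673
After 'absent': P(genus P) = 0.8·0.3673 / (0.8·0.3673 + 0.35·0.6327) ≈ 0.5702
After 'present': P(genus P) = 0.2·0.5702 / (0.2·0.5702 + 0.65·0.4298) ≈ 0.2899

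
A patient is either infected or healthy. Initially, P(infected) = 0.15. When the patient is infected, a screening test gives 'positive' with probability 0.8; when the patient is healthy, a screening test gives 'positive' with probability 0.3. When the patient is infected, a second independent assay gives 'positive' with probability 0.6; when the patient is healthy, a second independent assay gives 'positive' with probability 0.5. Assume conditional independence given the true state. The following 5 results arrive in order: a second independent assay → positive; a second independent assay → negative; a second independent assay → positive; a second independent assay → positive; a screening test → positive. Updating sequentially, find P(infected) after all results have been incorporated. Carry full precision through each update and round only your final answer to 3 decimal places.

Apply Bayes' rule sequentially, carrying P(infected) forward.
After a second independent assay='positive': P(infected) = 0.6·0.1500 / (0.6·0.1500 + 0.5·0.8500) ≈ 0.1748
After a second independent assay='negative': P(infected) = 0.4·0.1748 / (0.4·0.1748 + 0.5·0.8252) ≈ 0.1449
After a second independent assay='positive': P(infected) = 0.6·0.1449 / (0.6·0.1449 + 0.5·0.8551) ≈ 0.1689
After a second independent assay='positive': P(infected) = 0.6·0.1689 / (0.6·0.1689 + 0.5·0.8311) ≈ 0.1961
After a screening test='positive': P(infected) = 0.8·0.1961 / (0.8·0.1961 + 0.3·0.8039) ≈ 0.3941

0.394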